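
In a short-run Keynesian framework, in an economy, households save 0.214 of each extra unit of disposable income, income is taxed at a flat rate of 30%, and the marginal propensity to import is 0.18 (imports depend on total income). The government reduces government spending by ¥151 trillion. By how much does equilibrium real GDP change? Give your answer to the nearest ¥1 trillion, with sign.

MPC = 1 − MPS = 1 − 0.214 = 0.786.
Spending multiplier = 1/(1 − c(1−t) + m) = 1/(1 − 0.786×0.7 + 0.18) = 1/0.6298 ≈ 1.588.
ΔY = k × ΔG = (−¥151 trillion) / 0.6298 ≈ −¥240 trillion.

−¥240 trillion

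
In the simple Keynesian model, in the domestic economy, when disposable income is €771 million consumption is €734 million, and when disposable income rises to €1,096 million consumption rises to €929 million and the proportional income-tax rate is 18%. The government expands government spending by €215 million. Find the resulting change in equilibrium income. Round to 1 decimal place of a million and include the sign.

+€423.2 million

MPC = ΔC/ΔYd = (929 − 734)/(1,096 − 771) = 195/325 = 0.6.
Expenditure multiplier = 1/(1 − c(1−t)) = 1/(1 − 0.6×0.82) = 1/0.508 ≈ 1.969.
ΔY = k × ΔG = (+€215 million) / 0.508 ≈ +€423.2 million.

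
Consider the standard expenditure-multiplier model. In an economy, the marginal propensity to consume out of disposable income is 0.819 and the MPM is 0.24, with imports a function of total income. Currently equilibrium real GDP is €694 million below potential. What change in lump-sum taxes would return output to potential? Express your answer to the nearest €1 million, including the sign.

Spending multiplier = 1/(1 − c + m) = 1/(1 − 0.819 + 0.24) = 1/0.421 ≈ 2.375.
Tax multiplier = −c·k = −0.819/0.421 ≈ −1.945. Need ΔY = +€694 million, so ΔT = ΔY/(−c·k) = −(+€694 million) × 0.421 / 0.819 ≈ −€357 million.
The government should cut lump-sum taxes by €357 million.

−€357 million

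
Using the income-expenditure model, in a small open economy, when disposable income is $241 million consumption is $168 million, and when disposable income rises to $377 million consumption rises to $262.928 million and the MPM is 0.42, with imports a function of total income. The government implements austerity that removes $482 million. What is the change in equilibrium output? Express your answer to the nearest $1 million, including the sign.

MPC = ΔC/ΔYd = (262.928 − 168)/(377 − 241) = 94.928/136 = 0.698.
Spending multiplier = 1/(1 − c + m) = 1/(1 − 0.698 + 0.42) = 1/0.722 ≈ 1.385.
ΔY = k × ΔG = (−$482 million) / 0.722 ≈ −$668 million.

−$668 million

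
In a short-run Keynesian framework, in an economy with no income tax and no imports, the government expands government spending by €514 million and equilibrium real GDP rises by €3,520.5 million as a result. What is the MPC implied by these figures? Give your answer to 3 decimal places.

Implied spending multiplier k = ΔY/ΔG = 3,520.5/514 ≈ 6.8492.
Since k = 1/(1 − MPC), MPC = 1 − 1/k = 1 − ΔG/ΔY = 1 − 514/3,520.5 ≈ 0.854.

0.854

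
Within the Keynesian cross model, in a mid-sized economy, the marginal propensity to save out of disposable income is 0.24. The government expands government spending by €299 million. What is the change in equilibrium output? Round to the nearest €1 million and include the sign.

MPC = 1 − MPS = 1 − 0.24 = 0.76.
Expenditure multiplier = 1/(1 − MPC) = 1/(1 − 0.76) = 1/0.24 ≈ 4.167.
ΔY = k × ΔG = (+€299 million) / 0.24 ≈ +€1,246 million.

+€1,246 million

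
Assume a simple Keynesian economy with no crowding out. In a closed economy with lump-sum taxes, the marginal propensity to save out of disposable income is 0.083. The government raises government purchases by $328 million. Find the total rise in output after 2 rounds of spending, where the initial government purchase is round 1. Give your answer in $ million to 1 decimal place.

$628.8 million

MPC = 1 − MPS = 1 − 0.083 = 0.917.
Round 1 adds ΔG = $328 million; each later round is MPC = 0.917 times the previous.
After 2 rounds: 328 + 300.776 = ΔG·(1 − c^2)/(1 − c) = 328 × (1 − 0.840889)/0.083 ≈ $628.8 million.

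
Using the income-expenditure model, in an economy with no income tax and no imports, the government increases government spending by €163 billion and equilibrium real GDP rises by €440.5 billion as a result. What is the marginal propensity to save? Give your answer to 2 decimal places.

Implied spending multiplier k = ΔY/ΔG = 440.5/163 ≈ 2.7025.
Since k = 1/(1 − MPC), MPC = 1 − 1/k = 1 − ΔG/ΔY = 1 − 163/440.5 ≈ 0.63.
MPS = 1 − MPC = 0.37.

0.37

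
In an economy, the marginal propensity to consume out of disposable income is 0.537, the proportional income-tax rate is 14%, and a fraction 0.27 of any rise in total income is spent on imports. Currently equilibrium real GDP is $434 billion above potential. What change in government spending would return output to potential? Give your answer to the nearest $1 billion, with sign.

−$351 billion

Spending multiplier = 1/(1 − c(1−t) + m) = 1/(1 − 0.537×0.86 + 0.27) = 1/0.80818 ≈ 1.237.
Need ΔY = −$434 billion, so ΔG = ΔY/k = (−$434 billion) × 0.80818 ≈ −$351 billion.
The government should cut government spending by $351 billion.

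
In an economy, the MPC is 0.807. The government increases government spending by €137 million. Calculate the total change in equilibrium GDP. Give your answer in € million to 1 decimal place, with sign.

Expenditure multiplier = 1/(1 − MPC) = 1/(1 − 0.807) = 1/0.193 ≈ 5.181.
ΔY = k × ΔG = (+€137 million) / 0.193 ≈ +€709.8 million.

+€709.8 million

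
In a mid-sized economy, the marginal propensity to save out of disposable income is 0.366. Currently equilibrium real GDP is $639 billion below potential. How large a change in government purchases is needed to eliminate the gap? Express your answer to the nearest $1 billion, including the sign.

MPC = 1 − MPS = 1 − 0.366 = 0.634.
Spending multiplier = 1/(1 − MPC) = 1/(1 − 0.634) = 1/0.366 ≈ 2.732.
Need ΔY = +$639 billion, so ΔG = ΔY/k = (+$639 billion) × 0.366 ≈ +$234 billion.
The government should increase government purchases by $234 billion.

+$234 billion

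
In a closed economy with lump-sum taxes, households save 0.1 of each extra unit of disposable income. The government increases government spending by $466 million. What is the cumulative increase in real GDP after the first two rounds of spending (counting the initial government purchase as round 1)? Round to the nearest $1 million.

MPC = 1 − MPS = 1 − 0.1 = 0.9.
Round 1 adds ΔG = $466 million; each later round is MPC = 0.9 times the previous.
After 2 rounds: 466 + 419.4 = ΔG·(1 − c^2)/(1 − c) = 466 × (1 − 0.81)/0.1 ≈ $885 million.

$885 million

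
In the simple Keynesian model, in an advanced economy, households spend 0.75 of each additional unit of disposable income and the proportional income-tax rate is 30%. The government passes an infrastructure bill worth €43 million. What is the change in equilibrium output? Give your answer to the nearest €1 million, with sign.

Government-spending multiplier = 1/(1 − c(1−t)) = 1/(1 − 0.75×0.7) = 1/0.475 ≈ 2.105.
ΔY = k × ΔG = (+€43 million) / 0.475 ≈ +€91 million.

+€91 million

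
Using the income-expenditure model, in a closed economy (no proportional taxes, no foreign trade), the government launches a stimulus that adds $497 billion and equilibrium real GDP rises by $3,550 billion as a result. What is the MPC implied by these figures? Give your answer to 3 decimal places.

Implied spending multiplier k = ΔY/ΔG = 3,550/497 ≈ 7.1429.
Since k = 1/(1 − MPC), MPC = 1 − 1/k = 1 − ΔG/ΔY = 1 − 497/3,550 = 0.860.

0.860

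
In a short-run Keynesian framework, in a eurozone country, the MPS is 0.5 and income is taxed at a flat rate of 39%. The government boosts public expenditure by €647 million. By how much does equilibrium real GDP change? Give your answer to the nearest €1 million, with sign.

MPC = 1 − MPS = 1 − 0.5 = 0.5.
Expenditure multiplier = 1/(1 − c(1−t)) = 1/(1 − 0.5×0.61) = 1/0.695 ≈ 1.439.
ΔY = k × ΔG = (+€647 million) / 0.695 ≈ +€931 million.

+€931 million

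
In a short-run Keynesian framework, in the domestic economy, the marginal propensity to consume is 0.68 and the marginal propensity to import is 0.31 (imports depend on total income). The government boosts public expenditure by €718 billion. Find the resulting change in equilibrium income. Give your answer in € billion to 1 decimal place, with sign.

+€1,139.7 billion

Spending multiplier = 1/(1 − c + m) = 1/(1 − 0.68 + 0.31) = 1/0.63 ≈ 1.587.
ΔY = k × ΔG = (+€718 billion) / 0.63 ≈ +€1,139.7 billion.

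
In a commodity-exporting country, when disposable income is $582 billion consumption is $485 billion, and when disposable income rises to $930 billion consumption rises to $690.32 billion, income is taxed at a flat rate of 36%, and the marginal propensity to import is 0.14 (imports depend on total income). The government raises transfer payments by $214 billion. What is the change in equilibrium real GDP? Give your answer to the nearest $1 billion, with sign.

MPC = ΔC/ΔYd = (690.32 − 485)/(930 − 582) = 205.32/348 = 0.59.
The transfer change shifts disposable income by +$214 billion, so first-round consumption changes by c·ΔTR = 0.59 × (+$214 billion) = +$126.26 billion.
Expenditure multiplier = 1/(1 − c(1−t) + m) = 1/(1 − 0.59×0.64 + 0.14) = 1/0.7624 ≈ 1.312.
The transfer multiplier is c × k ≈ 0.774, so ΔY = k × (c·ΔTR) = (+$126.26 billion) / 0.7624 ≈ +$166 billion.

+$166 billion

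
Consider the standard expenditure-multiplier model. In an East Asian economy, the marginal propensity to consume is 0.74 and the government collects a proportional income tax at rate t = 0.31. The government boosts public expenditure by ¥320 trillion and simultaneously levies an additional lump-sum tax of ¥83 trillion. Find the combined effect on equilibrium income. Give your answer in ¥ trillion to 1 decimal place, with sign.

Expenditure multiplier = 1/(1 − c(1−t)) = 1/(1 − 0.74×0.69) = 1/0.4894 ≈ 2.043.
ΔG contributes k·ΔG = (+¥320 trillion) / 0.4894 ≈ +¥653.9 trillion.
ΔT of +¥83 trillion changes first-round spending by −c·ΔT = −¥61.42 trillion, contributing k·(−c·ΔT) = (−¥61.42 trillion) / 0.4894 ≈ −¥125.5 trillion.
Net ΔY = k(ΔG − c·ΔT) = (+¥258.58 trillion) / 0.4894 ≈ +¥528.4 trillion.

+¥528.4 trillion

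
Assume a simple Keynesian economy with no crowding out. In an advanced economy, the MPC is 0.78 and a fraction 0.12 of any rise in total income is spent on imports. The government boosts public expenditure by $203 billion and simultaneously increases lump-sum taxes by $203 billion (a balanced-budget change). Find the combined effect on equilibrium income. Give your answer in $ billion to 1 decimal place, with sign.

Expenditure multiplier = 1/(1 − c + m) = 1/(1 − 0.78 + 0.12) = 1/0.34 ≈ 2.941.
ΔG contributes k·ΔG = (+$203 billion) / 0.34 ≈ +$597.1 billion.
ΔT of +$203 billion changes first-round spending by −c·ΔT = −$158.34 billion, contributing k·(−c·ΔT) = (−$158.34 billion) / 0.34 ≈ −$465.7 billion.
Net ΔY = k(ΔG − c·ΔT) = (+$44.66 billion) / 0.34 ≈ +$131.4 billion.

+$131.4 billion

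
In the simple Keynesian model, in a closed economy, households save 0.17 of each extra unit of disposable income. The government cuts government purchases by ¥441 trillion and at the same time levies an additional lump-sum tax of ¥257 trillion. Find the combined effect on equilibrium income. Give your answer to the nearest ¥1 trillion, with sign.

−¥3,849 trillion

MPC = 1 − MPS = 1 − 0.17 = 0.83.
Expenditure multiplier = 1/(1 − MPC) = 1/(1 − 0.83) = 1/0.17 ≈ 5.882.
ΔG contributes k·ΔG = (−¥441 trillion) / 0.17 ≈ −¥2,594.1 trillion.
ΔT of +¥257 trillion changes first-round spending by −c·ΔT = −¥213.31 trillion, contributing k·(−c·ΔT) = (−¥213.31 trillion) / 0.17 ≈ −¥1,254.8 trillion.
Net ΔY = k(ΔG − c·ΔT) = (−¥654.31 trillion) / 0.17 ≈ −¥3,849 trillion.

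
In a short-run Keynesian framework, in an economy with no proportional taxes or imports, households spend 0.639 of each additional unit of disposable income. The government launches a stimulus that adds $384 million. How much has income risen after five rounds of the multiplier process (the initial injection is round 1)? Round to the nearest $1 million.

$950 million

Round 1 adds ΔG = $384 million; each later round is MPC = 0.639 times the previous.
After 5 rounds: 384 + 245.376 + 156.795264 + 100.192173696 + 64.022798991744 = ΔG·(1 − c^5)/(1 − c) = 384 × (1 − 0.106537938947199)/0.361 ≈ $950 million.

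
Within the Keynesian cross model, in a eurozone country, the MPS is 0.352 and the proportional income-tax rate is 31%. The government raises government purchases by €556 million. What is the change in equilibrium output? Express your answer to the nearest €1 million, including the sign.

MPC = 1 − MPS = 1 − 0.352 = 0.648.
Expenditure multiplier = 1/(1 − c(1−t)) = 1/(1 − 0.648×0.69) = 1/0.55288 ≈ 1.809.
ΔY = k × ΔG = (+€556 million) / 0.55288 ≈ +€1,006 million.

+€1,006 million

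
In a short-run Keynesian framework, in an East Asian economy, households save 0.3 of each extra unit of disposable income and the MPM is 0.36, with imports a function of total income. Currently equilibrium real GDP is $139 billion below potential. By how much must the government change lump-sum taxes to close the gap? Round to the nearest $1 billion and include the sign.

−$131 billion

MPC = 1 − MPS = 1 − 0.3 = 0.7.
Spending multiplier = 1/(1 − c + m) = 1/(1 − 0.7 + 0.36) = 1/0.66 ≈ 1.515.
Tax multiplier = −c·k = −0.7/0.66 ≈ −1.061. Need ΔY = +$139 billion, so ΔT = ΔY/(−c·k) = −(+$139 billion) × 0.66 / 0.7 ≈ −$131 billion.
The government should cut lump-sum taxes by $131 billion.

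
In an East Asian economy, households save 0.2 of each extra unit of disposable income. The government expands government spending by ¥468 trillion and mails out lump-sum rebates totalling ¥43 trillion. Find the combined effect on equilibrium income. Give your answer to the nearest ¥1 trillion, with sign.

MPC = 1 − MPS = 1 − 0.2 = 0.8.
Expenditure multiplier = 1/(1 − MPC) = 1/(1 − 0.8) = 1/0.2 = 5.
ΔG contributes k·ΔG = (+¥468 trillion) / 0.2 = +¥2,340 trillion.
ΔT of −¥43 trillion changes first-round spending by −c·ΔT = +¥34.4 trillion, contributing k·(−c·ΔT) = (+¥34.4 trillion) / 0.2 = +¥172 trillion.
Net ΔY = k(ΔG − c·ΔT) = (+¥502.4 trillion) / 0.2 = +¥2,512 trillion.

+¥2,512 trillion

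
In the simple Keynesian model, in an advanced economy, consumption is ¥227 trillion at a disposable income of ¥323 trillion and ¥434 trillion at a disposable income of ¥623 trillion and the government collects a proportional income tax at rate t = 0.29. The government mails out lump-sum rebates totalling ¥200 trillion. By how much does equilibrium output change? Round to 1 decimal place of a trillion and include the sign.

MPC = ΔC/ΔYd = (434 − 227)/(623 − 323) = 207/300 = 0.69.
A lump-sum tax change of −¥200 trillion shifts disposable income by +¥200 trillion; first-round consumption changes by −c × ΔT = −0.69 × (−¥200 trillion) = +¥138 trillion.
Expenditure multiplier = 1/(1 − c(1−t)) = 1/(1 − 0.69×0.71) = 1/0.5101 ≈ 1.96.
The tax multiplier is −c × k ≈ −1.353, so ΔY = k × (−c·ΔT) = (+¥138 trillion) / 0.5101 ≈ +¥270.5 trillion.

+¥270.5 trillion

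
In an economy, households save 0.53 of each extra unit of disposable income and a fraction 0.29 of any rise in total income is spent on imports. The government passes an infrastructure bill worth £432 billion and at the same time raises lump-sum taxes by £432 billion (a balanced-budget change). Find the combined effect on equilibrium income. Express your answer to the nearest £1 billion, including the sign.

+£279 billion

MPC = 1 − MPS = 1 − 0.53 = 0.47.
Expenditure multiplier = 1/(1 − c + m) = 1/(1 − 0.47 + 0.29) = 1/0.82 ≈ 1.22.
ΔG contributes k·ΔG = (+£432 billion) / 0.82 ≈ +£526.8 billion.
ΔT of +£432 billion changes first-round spending by −c·ΔT = −£203.04 billion, contributing k·(−c·ΔT) = (−£203.04 billion) / 0.82 ≈ −£247.6 billion.
Net ΔY = k(ΔG − c·ΔT) = (+£228.96 billion) / 0.82 ≈ +£279 billion.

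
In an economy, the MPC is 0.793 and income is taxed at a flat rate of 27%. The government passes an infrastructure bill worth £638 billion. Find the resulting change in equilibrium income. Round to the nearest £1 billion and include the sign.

Expenditure multiplier = 1/(1 − c(1−t)) = 1/(1 − 0.793×0.73) = 1/0.42111 ≈ 2.375.
ΔY = k × ΔG = (+£638 billion) / 0.42111 ≈ +£1,515 billion.

+£1,515 billion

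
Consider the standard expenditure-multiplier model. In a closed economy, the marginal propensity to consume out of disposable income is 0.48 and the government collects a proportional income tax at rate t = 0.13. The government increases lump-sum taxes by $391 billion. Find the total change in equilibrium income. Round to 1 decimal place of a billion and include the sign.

A lump-sum tax change of +$391 billion shifts disposable income by −$391 billion; first-round consumption changes by −c × ΔT = −0.48 × (+$391 billion) = −$187.68 billion.
Expenditure multiplier = 1/(1 − c(1−t)) = 1/(1 − 0.48×0.87) = 1/0.5824 ≈ 1.717.
The tax multiplier is −c × k ≈ −0.824, so ΔY = k × (−c·ΔT) = (−$187.68 billion) / 0.5824 ≈ −$322.3 billion.

−$322.3 billion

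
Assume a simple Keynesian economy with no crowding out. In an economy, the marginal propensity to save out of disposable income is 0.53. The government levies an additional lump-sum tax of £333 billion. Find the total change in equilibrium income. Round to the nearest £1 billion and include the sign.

MPC = 1 − MPS = 1 − 0.53 = 0.47.
A lump-sum tax change of +£333 billion shifts disposable income by −£333 billion; first-round consumption changes by −c × ΔT = −0.47 × (+£333 billion) = −£156.51 billion.
Expenditure multiplier = 1/(1 − MPC) = 1/(1 − 0.47) = 1/0.53 ≈ 1.887.
The tax multiplier is −c × k ≈ −0.887, so ΔY = k × (−c·ΔT) = (−£156.51 billion) / 0.53 ≈ −£295 billion.

−£295 billion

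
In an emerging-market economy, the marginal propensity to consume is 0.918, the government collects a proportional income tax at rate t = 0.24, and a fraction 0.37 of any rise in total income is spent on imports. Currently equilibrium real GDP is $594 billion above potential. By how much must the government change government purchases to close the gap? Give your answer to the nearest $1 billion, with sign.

Spending multiplier = 1/(1 − c(1−t) + m) = 1/(1 − 0.918×0.76 + 0.37) = 1/0.67232 ≈ 1.487.
Need ΔY = −$594 billion, so ΔG = ΔY/k = (−$594 billion) × 0.67232 ≈ −$399 billion.
The government should cut government purchases by $399 billion.

−$399 billion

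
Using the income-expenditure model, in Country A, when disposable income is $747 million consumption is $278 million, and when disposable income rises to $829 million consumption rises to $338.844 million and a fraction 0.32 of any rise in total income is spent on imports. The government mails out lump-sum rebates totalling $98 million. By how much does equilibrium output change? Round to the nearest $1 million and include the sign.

+$126 million

MPC = ΔC/ΔYd = (338.844 − 278)/(829 − 747) = 60.844/82 = 0.742.
A lump-sum tax change of −$98 million shifts disposable income by +$98 million; first-round consumption changes by −c × ΔT = −0.742 × (−$98 million) = +$72.716 million.
Expenditure multiplier = 1/(1 − c + m) = 1/(1 − 0.742 + 0.32) = 1/0.578 ≈ 1.73.
The tax multiplier is −c × k ≈ −1.284, so ΔY = k × (−c·ΔT) = (+$72.716 million) / 0.578 ≈ +$126 million.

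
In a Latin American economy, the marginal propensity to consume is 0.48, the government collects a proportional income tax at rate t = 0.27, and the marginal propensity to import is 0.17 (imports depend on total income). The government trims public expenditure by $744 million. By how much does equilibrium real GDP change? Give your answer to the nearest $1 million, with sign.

Expenditure multiplier = 1/(1 − c(1−t) + m) = 1/(1 − 0.48×0.73 + 0.17) = 1/0.8196 ≈ 1.22.
ΔY = k × ΔG = (−$744 million) / 0.8196 ≈ −$908 million.

−$908 million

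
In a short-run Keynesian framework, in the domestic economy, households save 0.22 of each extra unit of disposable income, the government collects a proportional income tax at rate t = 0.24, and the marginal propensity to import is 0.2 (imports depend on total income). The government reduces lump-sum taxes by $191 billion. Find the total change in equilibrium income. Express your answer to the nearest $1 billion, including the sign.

MPC = 1 − MPS = 1 − 0.22 = 0.78.
A lump-sum tax change of −$191 billion shifts disposable income by +$191 billion; first-round consumption changes by −c × ΔT = −0.78 × (−$191 billion) = +$148.98 billion.
Expenditure multiplier = 1/(1 − c(1−t) + m) = 1/(1 − 0.78×0.76 + 0.2) = 1/0.6072 ≈ 1.647.
The tax multiplier is −c × k ≈ −1.285, so ΔY = k × (−c·ΔT) = (+$148.98 billion) / 0.6072 ≈ +$245 billion.

+$245 billion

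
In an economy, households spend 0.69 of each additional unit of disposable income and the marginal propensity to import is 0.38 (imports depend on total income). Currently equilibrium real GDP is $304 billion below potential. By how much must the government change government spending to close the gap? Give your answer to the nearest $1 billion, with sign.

+$210 billion

Spending multiplier = 1/(1 − c + m) = 1/(1 − 0.69 + 0.38) = 1/0.69 ≈ 1.449.
Need ΔY = +$304 billion, so ΔG = ΔY/k = (+$304 billion) × 0.69 ≈ +$210 billion.
The government should increase government spending by $210 billion.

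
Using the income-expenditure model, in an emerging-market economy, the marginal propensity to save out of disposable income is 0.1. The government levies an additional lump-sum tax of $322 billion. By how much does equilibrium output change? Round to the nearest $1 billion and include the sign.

MPC = 1 − MPS = 1 − 0.1 = 0.9.
A lump-sum tax change of +$322 billion shifts disposable income by −$322 billion; first-round consumption changes by −c × ΔT = −0.9 × (+$322 billion) = −$289.8 billion.
Expenditure multiplier = 1/(1 − MPC) = 1/(1 − 0.9) = 1/0.1 = 10.
The tax multiplier is −c × k = −9, so ΔY = k × (−c·ΔT) = (−$289.8 billion) / 0.1 = −$2,898 billion.

−$2,898 billion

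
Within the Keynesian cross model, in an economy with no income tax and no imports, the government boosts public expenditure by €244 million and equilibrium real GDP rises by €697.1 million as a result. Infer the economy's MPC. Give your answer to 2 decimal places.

0.65

Implied spending multiplier k = ΔY/ΔG = 697.1/244 ≈ 2.857.
Since k = 1/(1 − MPC), MPC = 1 − 1/k = 1 − ΔG/ΔY = 1 − 244/697.1 ≈ 0.65.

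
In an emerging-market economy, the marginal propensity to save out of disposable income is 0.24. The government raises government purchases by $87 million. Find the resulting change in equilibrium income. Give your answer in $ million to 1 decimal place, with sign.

MPC = 1 − MPS = 1 − 0.24 = 0.76.
Government-spending multiplier = 1/(1 − MPC) = 1/(1 − 0.76) = 1/0.24 ≈ 4.167.
ΔY = k × ΔG = (+$87 million) / 0.24 = +$362.5 million.

+$362.5 million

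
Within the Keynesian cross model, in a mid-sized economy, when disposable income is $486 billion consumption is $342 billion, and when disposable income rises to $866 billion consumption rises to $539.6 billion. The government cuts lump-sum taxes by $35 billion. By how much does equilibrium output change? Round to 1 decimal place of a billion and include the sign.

+$37.9 billion

MPC = ΔC/ΔYd = (539.6 − 342)/(866 − 486) = 197.6/380 = 0.52.
A lump-sum tax change of −$35 billion shifts disposable income by +$35 billion; first-round consumption changes by −c × ΔT = −0.52 × (−$35 billion) = +$18.2 billion.
Expenditure multiplier = 1/(1 − MPC) = 1/(1 − 0.52) = 1/0.48 ≈ 2.083.
The tax multiplier is −c × k ≈ −1.083, so ΔY = k × (−c·ΔT) = (+$18.2 billion) / 0.48 ≈ +$37.9 billion.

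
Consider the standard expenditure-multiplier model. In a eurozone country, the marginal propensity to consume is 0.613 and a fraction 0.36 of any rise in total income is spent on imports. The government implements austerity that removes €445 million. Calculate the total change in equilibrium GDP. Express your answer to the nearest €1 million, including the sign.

Government-spending multiplier = 1/(1 − c + m) = 1/(1 − 0.613 + 0.36) = 1/0.747 ≈ 1.339.
ΔY = k × ΔG = (−€445 million) / 0.747 ≈ −€596 million.

−€596 million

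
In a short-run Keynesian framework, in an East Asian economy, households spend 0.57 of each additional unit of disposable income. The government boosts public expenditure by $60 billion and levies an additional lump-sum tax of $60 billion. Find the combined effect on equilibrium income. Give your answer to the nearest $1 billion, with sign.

Expenditure multiplier = 1/(1 − MPC) = 1/(1 − 0.57) = 1/0.43 ≈ 2.326.
ΔG contributes k·ΔG = (+$60 billion) / 0.43 ≈ +$139.5 billion.
ΔT of +$60 billion changes first-round spending by −c·ΔT = −$34.2 billion, contributing k·(−c·ΔT) = (−$34.2 billion) / 0.43 ≈ −$79.5 billion.
With ΔG = ΔT and no other leakages, the balanced-budget multiplier is 1, so ΔY = ΔG = +$60 billion.

+$60 billion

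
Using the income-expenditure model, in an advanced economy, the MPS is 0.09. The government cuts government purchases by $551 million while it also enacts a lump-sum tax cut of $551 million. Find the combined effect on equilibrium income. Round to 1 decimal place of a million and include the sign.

MPC = 1 − MPS = 1 − 0.09 = 0.91.
Expenditure multiplier = 1/(1 − MPC) = 1/(1 − 0.91) = 1/0.09 ≈ 11.111.
ΔG contributes k·ΔG = (−$551 million) / 0.09 ≈ −$6,122.2 million.
ΔT of −$551 million changes first-round spending by −c·ΔT = +$501.41 million, contributing k·(−c·ΔT) = (+$501.41 million) / 0.09 ≈ +$5,571.2 million.
With ΔG = ΔT and no other leakages, the balanced-budget multiplier is 1, so ΔY = ΔG = −$551 million.

−$551.0 million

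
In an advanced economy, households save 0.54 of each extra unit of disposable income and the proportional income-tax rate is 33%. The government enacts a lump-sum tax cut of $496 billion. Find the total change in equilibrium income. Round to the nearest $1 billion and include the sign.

MPC = 1 − MPS = 1 − 0.54 = 0.46.
A lump-sum tax change of −$496 billion shifts disposable income by +$496 billion; first-round consumption changes by −c × ΔT = −0.46 × (−$496 billion) = +$228.16 billion.
Expenditure multiplier = 1/(1 − c(1−t)) = 1/(1 − 0.46×0.67) = 1/0.6918 ≈ 1.446.
The tax multiplier is −c × k ≈ −0.665, so ΔY = k × (−c·ΔT) = (+$228.16 billion) / 0.6918 ≈ +$330 billion.

+$330 billion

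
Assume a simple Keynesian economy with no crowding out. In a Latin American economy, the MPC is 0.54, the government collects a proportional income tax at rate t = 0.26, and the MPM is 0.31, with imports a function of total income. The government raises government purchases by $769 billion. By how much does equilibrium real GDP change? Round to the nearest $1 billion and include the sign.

Expenditure multiplier = 1/(1 − c(1−t) + m) = 1/(1 − 0.54×0.74 + 0.31) = 1/0.9104 ≈ 1.098.
ΔY = k × ΔG = (+$769 billion) / 0.9104 ≈ +$845 billion.

+$845 billion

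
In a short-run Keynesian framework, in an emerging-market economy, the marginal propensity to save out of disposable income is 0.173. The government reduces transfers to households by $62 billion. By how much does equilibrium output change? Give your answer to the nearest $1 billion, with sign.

MPC = 1 − MPS = 1 − 0.173 = 0.827.
The transfer change shifts disposable income by −$62 billion, so first-round consumption changes by c·ΔTR = 0.827 × (−$62 billion) = −$51.274 billion.
Expenditure multiplier = 1/(1 − MPC) = 1/(1 − 0.827) = 1/0.173 ≈ 5.78.
The transfer multiplier is c × k ≈ 4.78, so ΔY = k × (c·ΔTR) = (−$51.274 billion) / 0.173 ≈ −$296 billion.

−$296 billion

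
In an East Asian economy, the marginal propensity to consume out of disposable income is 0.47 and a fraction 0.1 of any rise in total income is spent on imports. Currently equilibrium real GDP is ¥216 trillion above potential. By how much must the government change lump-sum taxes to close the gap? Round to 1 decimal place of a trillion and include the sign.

+¥289.5 trillion

Spending multiplier = 1/(1 − c + m) = 1/(1 − 0.47 + 0.1) = 1/0.63 ≈ 1.587.
Tax multiplier = −c·k = −0.47/0.63 ≈ −0.746. Need ΔY = −¥216 trillion, so ΔT = ΔY/(−c·k) = −(−¥216 trillion) × 0.63 / 0.47 ≈ +¥289.5 trillion.
The government should raise lump-sum taxes by ¥289.5 trillion.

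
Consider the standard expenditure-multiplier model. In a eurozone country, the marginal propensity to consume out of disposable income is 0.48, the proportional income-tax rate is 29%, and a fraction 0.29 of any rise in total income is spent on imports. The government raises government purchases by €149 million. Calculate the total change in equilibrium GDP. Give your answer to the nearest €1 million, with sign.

+€157 million

Government-spending multiplier = 1/(1 − c(1−t) + m) = 1/(1 − 0.48×0.71 + 0.29) = 1/0.9492 ≈ 1.054.
ΔY = k × ΔG = (+€149 million) / 0.9492 ≈ +€157 million.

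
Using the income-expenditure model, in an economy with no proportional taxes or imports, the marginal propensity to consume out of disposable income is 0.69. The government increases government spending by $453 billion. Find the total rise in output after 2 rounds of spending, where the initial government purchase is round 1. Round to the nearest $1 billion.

$766 billion

Round 1 adds ΔG = $453 billion; each later round is MPC = 0.69 times the previous.
After 2 rounds: 453 + 312.57 = ΔG·(1 − c^2)/(1 − c) = 453 × (1 − 0.4761)/0.31 ≈ $766 billion.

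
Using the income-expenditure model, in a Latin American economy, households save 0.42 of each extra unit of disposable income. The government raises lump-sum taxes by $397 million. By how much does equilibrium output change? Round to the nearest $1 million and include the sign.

MPC = 1 − MPS = 1 − 0.42 = 0.58.
A lump-sum tax change of +$397 million shifts disposable income by −$397 million; first-round consumption changes by −c × ΔT = −0.58 × (+$397 million) = −$230.26 million.
Expenditure multiplier = 1/(1 − MPC) = 1/(1 − 0.58) = 1/0.42 ≈ 2.381.
The tax multiplier is −c × k ≈ −1.381, so ΔY = k × (−c·ΔT) = (−$230.26 million) / 0.42 ≈ −$548 million.

−$548 million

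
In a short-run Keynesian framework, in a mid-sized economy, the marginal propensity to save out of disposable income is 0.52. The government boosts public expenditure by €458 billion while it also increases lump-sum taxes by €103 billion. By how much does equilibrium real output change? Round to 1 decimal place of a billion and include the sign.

+€785.7 billion

MPC = 1 − MPS = 1 − 0.52 = 0.48.
Expenditure multiplier = 1/(1 − MPC) = 1/(1 − 0.48) = 1/0.52 ≈ 1.923.
ΔG contributes k·ΔG = (+€458 billion) / 0.52 ≈ +€880.8 billion.
ΔT of +€103 billion changes first-round spending by −c·ΔT = −€49.44 billion, contributing k·(−c·ΔT) = (−€49.44 billion) / 0.52 ≈ −€95.1 billion.
Net ΔY = k(ΔG − c·ΔT) = (+€408.56 billion) / 0.52 ≈ +€785.7 billion.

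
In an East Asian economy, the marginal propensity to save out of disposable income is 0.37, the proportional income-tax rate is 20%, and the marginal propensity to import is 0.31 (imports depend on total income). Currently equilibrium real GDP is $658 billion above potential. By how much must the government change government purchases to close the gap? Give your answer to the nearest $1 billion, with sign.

MPC = 1 − MPS = 1 − 0.37 = 0.63.
Spending multiplier = 1/(1 − c(1−t) + m) = 1/(1 − 0.63×0.8 + 0.31) = 1/0.806 ≈ 1.241.
Need ΔY = −$658 billion, so ΔG = ΔY/k = (−$658 billion) × 0.806 ≈ −$530 billion.
The government should cut government purchases by $530 billion.

−$530 billion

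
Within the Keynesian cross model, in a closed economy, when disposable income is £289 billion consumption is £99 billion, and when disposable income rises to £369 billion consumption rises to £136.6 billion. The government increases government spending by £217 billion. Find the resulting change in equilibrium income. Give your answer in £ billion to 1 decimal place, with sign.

+£409.4 billion

MPC = ΔC/ΔYd = (136.6 − 99)/(369 − 289) = 37.6/80 = 0.47.
Government-spending multiplier = 1/(1 − MPC) = 1/(1 − 0.47) = 1/0.53 ≈ 1.887.
ΔY = k × ΔG = (+£217 billion) / 0.53 ≈ +£409.4 billion.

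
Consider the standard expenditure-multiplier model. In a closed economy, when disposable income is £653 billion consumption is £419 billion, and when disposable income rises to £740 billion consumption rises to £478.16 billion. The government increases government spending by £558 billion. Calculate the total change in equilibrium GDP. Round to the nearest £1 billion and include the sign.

MPC = ΔC/ΔYd = (478.16 − 419)/(740 − 653) = 59.16/87 = 0.68.
Government-spending multiplier = 1/(1 − MPC) = 1/(1 − 0.68) = 1/0.32 = 3.125.
ΔY = k × ΔG = (+£558 billion) / 0.32 ≈ +£1,744 billion.

+£1,744 billion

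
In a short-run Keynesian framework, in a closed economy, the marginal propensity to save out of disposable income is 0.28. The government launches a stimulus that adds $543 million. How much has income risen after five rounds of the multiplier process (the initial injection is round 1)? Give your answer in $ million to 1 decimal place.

$1,564.0 million

MPC = 1 − MPS = 1 − 0.28 = 0.72.
Round 1 adds ΔG = $543 million; each later round is MPC = 0.72 times the previous.
After 5 rounds: 543 + 390.96 + 281.4912 + 202.673664 + 145.92503808 = ΔG·(1 − c^5)/(1 − c) = 543 × (1 − 0.1934917632)/0.28 ≈ $1,564 million.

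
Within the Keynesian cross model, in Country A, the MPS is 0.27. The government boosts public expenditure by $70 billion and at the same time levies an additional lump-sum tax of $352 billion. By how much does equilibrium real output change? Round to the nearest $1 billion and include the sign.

−$692 billion

MPC = 1 − MPS = 1 − 0.27 = 0.73.
Expenditure multiplier = 1/(1 − MPC) = 1/(1 − 0.73) = 1/0.27 ≈ 3.704.
ΔG contributes k·ΔG = (+$70 billion) / 0.27 ≈ +$259.3 billion.
ΔT of +$352 billion changes first-round spending by −c·ΔT = −$256.96 billion, contributing k·(−c·ΔT) = (−$256.96 billion) / 0.27 ≈ −$951.7 billion.
Net ΔY = k(ΔG − c·ΔT) = (−$186.96 billion) / 0.27 ≈ −$692 billion.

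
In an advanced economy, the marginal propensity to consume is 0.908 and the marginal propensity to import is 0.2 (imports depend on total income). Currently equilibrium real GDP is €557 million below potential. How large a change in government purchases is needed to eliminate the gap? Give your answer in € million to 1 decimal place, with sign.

Spending multiplier = 1/(1 − c + m) = 1/(1 − 0.908 + 0.2) = 1/0.292 ≈ 3.425.
Need ΔY = +€557 million, so ΔG = ΔY/k = (+€557 million) × 0.292 ≈ +€162.6 million.
The government should increase government purchases by €162.6 million.

+€162.6 million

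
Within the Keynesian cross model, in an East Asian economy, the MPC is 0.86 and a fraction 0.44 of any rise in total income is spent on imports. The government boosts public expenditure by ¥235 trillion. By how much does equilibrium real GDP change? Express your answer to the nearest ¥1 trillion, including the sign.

Spending multiplier = 1/(1 − c + m) = 1/(1 − 0.86 + 0.44) = 1/0.58 ≈ 1.724.
ΔY = k × ΔG = (+¥235 trillion) / 0.58 ≈ +¥405 trillion.

+¥405 trillion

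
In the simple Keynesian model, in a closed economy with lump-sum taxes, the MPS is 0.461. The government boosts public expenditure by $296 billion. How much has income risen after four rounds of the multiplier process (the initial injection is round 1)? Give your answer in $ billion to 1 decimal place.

MPC = 1 − MPS = 1 − 0.461 = 0.539.
Round 1 adds ΔG = $296 billion; each later round is MPC = 0.539 times the previous.
After 4 rounds: 296 + 159.544 + 85.994216 + 46.350882424 = ΔG·(1 − c^4)/(1 − c) = 296 × (1 − 0.084402451441)/0.461 ≈ $587.9 billion.

$587.9 billion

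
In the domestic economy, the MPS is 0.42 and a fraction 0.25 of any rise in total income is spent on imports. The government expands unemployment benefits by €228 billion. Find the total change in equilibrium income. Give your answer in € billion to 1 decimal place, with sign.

MPC = 1 − MPS = 1 − 0.42 = 0.58.
The transfer change shifts disposable income by +€228 billion, so first-round consumption changes by c·ΔTR = 0.58 × (+€228 billion) = +€132.24 billion.
Expenditure multiplier = 1/(1 − c + m) = 1/(1 − 0.58 + 0.25) = 1/0.67 ≈ 1.493.
The transfer multiplier is c × k ≈ 0.866, so ΔY = k × (c·ΔTR) = (+€132.24 billion) / 0.67 ≈ +€197.4 billion.

+€197.4 billion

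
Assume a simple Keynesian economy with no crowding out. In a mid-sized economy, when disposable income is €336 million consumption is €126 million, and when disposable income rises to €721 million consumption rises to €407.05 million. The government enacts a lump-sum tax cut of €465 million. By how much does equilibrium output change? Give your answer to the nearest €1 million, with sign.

+€1,257 million

MPC = ΔC/ΔYd = (407.05 − 126)/(721 − 336) = 281.05/385 = 0.73.
A lump-sum tax change of −€465 million shifts disposable income by +€465 million; first-round consumption changes by −c × ΔT = −0.73 × (−€465 million) = +€339.45 million.
Expenditure multiplier = 1/(1 − MPC) = 1/(1 − 0.73) = 1/0.27 ≈ 3.704.
The tax multiplier is −c × k ≈ −2.704, so ΔY = k × (−c·ΔT) = (+€339.45 million) / 0.27 ≈ +€1,257 million.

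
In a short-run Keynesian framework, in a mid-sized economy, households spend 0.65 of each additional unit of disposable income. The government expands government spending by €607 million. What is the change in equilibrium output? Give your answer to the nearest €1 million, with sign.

+€1,734 million

Spending multiplier = 1/(1 − MPC) = 1/(1 − 0.65) = 1/0.35 ≈ 2.857.
ΔY = k × ΔG = (+€607 million) / 0.35 ≈ +€1,734 million.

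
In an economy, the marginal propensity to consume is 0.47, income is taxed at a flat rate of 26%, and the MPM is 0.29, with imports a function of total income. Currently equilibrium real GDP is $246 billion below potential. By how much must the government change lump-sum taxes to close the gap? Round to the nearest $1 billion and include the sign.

−$493 billion

Spending multiplier = 1/(1 − c(1−t) + m) = 1/(1 − 0.47×0.74 + 0.29) = 1/0.9422 ≈ 1.061.
Tax multiplier = −c·k = −0.47/0.9422 ≈ −0.499. Need ΔY = +$246 billion, so ΔT = ΔY/(−c·k) = −(+$246 billion) × 0.9422 / 0.47 ≈ −$493 billion.
The government should cut lump-sum taxes by $493 billion.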